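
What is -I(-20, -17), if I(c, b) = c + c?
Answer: 40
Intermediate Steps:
I(c, b) = 2*c
-I(-20, -17) = -2*(-20) = -1*(-40) = 40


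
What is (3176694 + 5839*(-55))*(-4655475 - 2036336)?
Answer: -19108794209239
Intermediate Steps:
(3176694 + 5839*(-55))*(-4655475 - 2036336) = (3176694 - 321145)*(-6691811) = 2855549*(-6691811) = -19108794209239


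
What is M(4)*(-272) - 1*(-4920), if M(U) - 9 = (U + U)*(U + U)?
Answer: -14936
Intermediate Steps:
M(U) = 9 + 4*U² (M(U) = 9 + (U + U)*(U + U) = 9 + (2*U)*(2*U) = 9 + 4*U²)
M(4)*(-272) - 1*(-4920) = (9 + 4*4²)*(-272) - 1*(-4920) = (9 + 4*16)*(-272) + 4920 = (9 + 64)*(-272) + 4920 = 73*(-272) + 4920 = -19856 + 4920 = -14936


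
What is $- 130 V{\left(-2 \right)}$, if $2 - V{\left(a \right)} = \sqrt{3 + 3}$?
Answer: $-260 + 130 \sqrt{6} \approx 58.434$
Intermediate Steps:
$V{\left(a \right)} = 2 - \sqrt{6}$ ($V{\left(a \right)} = 2 - \sqrt{3 + 3} = 2 - \sqrt{6}$)
$- 130 V{\left(-2 \right)} = - 130 \left(2 - \sqrt{6}\right) = -260 + 130 \sqrt{6}$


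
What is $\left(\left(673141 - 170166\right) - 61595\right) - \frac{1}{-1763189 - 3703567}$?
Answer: $\frac{2412916763281}{5466756} \approx 4.4138 \cdot 10^{5}$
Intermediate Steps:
$\left(\left(673141 - 170166\right) - 61595\right) - \frac{1}{-1763189 - 3703567} = \left(502975 - 61595\right) - \frac{1}{-5466756} = 441380 - - \frac{1}{5466756} = 441380 + \frac{1}{5466756} = \frac{2412916763281}{5466756}$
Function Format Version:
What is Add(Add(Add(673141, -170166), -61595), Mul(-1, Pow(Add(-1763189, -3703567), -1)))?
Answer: Rational(2412916763281, 5466756) ≈ 4.4138e+5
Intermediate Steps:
Add(Add(Add(673141, -170166), -61595), Mul(-1, Pow(Add(-1763189, -3703567), -1))) = Add(Add(502975, -61595), Mul(-1, Pow(-5466756, -1))) = Add(441380, Mul(-1, Rational(-1, 5466756))) = Add(441380, Rational(1, 5466756)) = Rational(2412916763281, 5466756)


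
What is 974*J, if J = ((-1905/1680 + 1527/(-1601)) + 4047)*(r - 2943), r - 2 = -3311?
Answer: -552085578730653/22414 ≈ -2.4631e+10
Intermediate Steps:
r = -3309 (r = 2 - 3311 = -3309)
J = -1133645952219/44828 (J = ((-1905/1680 + 1527/(-1601)) + 4047)*(-3309 - 2943) = ((-1905*1/1680 + 1527*(-1/1601)) + 4047)*(-6252) = ((-127/112 - 1527/1601) + 4047)*(-6252) = (-374351/179312 + 4047)*(-6252) = (725301313/179312)*(-6252) = -1133645952219/44828 ≈ -2.5289e+7)
974*J = 974*(-1133645952219/44828) = -552085578730653/22414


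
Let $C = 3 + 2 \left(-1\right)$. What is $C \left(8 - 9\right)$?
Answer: $-1$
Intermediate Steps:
$C = 1$ ($C = 3 - 2 = 1$)
$C \left(8 - 9\right) = 1 \left(8 - 9\right) = 1 \left(-1\right) = -1$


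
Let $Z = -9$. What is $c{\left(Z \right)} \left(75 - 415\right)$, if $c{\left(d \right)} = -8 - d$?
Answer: $-340$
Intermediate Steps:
$c{\left(Z \right)} \left(75 - 415\right) = \left(-8 - -9\right) \left(75 - 415\right) = \left(-8 + 9\right) \left(-340\right) = 1 \left(-340\right) = -340$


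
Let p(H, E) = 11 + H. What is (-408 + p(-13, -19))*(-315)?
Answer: 129150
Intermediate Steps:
(-408 + p(-13, -19))*(-315) = (-408 + (11 - 13))*(-315) = (-408 - 2)*(-315) = -410*(-315) = 129150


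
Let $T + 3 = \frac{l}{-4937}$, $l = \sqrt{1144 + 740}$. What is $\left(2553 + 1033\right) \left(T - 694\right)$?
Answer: $-2499442 - \frac{7172 \sqrt{471}}{4937} \approx -2.4995 \cdot 10^{6}$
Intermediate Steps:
$l = 2 \sqrt{471}$ ($l = \sqrt{1884} = 2 \sqrt{471} \approx 43.405$)
$T = -3 - \frac{2 \sqrt{471}}{4937}$ ($T = -3 + \frac{2 \sqrt{471}}{-4937} = -3 + 2 \sqrt{471} \left(- \frac{1}{4937}\right) = -3 - \frac{2 \sqrt{471}}{4937} \approx -3.0088$)
$\left(2553 + 1033\right) \left(T - 694\right) = \left(2553 + 1033\right) \left(\left(-3 - \frac{2 \sqrt{471}}{4937}\right) - 694\right) = 3586 \left(-697 - \frac{2 \sqrt{471}}{4937}\right) = -2499442 - \frac{7172 \sqrt{471}}{4937}$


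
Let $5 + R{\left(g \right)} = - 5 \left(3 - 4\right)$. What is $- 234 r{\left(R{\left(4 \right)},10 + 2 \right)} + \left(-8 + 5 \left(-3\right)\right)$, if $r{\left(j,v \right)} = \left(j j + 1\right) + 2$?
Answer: $-725$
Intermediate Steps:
$R{\left(g \right)} = 0$ ($R{\left(g \right)} = -5 - 5 \left(3 - 4\right) = -5 - -5 = -5 + 5 = 0$)
$r{\left(j,v \right)} = 3 + j^{2}$ ($r{\left(j,v \right)} = \left(j^{2} + 1\right) + 2 = \left(1 + j^{2}\right) + 2 = 3 + j^{2}$)
$- 234 r{\left(R{\left(4 \right)},10 + 2 \right)} + \left(-8 + 5 \left(-3\right)\right) = - 234 \left(3 + 0^{2}\right) + \left(-8 + 5 \left(-3\right)\right) = - 234 \left(3 + 0\right) - 23 = \left(-234\right) 3 - 23 = -702 - 23 = -725$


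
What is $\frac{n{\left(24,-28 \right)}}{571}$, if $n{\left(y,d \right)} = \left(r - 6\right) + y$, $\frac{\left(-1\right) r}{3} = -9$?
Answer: $\frac{45}{571} \approx 0.078809$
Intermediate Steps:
$r = 27$ ($r = \left(-3\right) \left(-9\right) = 27$)
$n{\left(y,d \right)} = 21 + y$ ($n{\left(y,d \right)} = \left(27 - 6\right) + y = 21 + y$)
$\frac{n{\left(24,-28 \right)}}{571} = \frac{21 + 24}{571} = 45 \cdot \frac{1}{571} = \frac{45}{571}$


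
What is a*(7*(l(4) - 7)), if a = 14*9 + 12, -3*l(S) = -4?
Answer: -5474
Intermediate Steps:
l(S) = 4/3 (l(S) = -⅓*(-4) = 4/3)
a = 138 (a = 126 + 12 = 138)
a*(7*(l(4) - 7)) = 138*(7*(4/3 - 7)) = 138*(7*(-17/3)) = 138*(-119/3) = -5474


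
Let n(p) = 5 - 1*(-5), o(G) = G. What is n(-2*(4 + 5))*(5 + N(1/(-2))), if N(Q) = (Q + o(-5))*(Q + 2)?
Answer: -65/2 ≈ -32.500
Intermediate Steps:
N(Q) = (-5 + Q)*(2 + Q) (N(Q) = (Q - 5)*(Q + 2) = (-5 + Q)*(2 + Q))
n(p) = 10 (n(p) = 5 + 5 = 10)
n(-2*(4 + 5))*(5 + N(1/(-2))) = 10*(5 + (-10 + (1/(-2))² - 3/(-2))) = 10*(5 + (-10 + (-½)² - 3*(-½))) = 10*(5 + (-10 + ¼ + 3/2)) = 10*(5 - 33/4) = 10*(-13/4) = -65/2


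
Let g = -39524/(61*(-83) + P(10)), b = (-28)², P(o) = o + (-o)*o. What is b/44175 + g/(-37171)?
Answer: 148423083092/8461375050525 ≈ 0.017541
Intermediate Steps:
P(o) = o - o²
b = 784
g = 39524/5153 (g = -39524/(61*(-83) + 10*(1 - 1*10)) = -39524/(-5063 + 10*(1 - 10)) = -39524/(-5063 + 10*(-9)) = -39524/(-5063 - 90) = -39524/(-5153) = -39524*(-1/5153) = 39524/5153 ≈ 7.6701)
b/44175 + g/(-37171) = 784/44175 + (39524/5153)/(-37171) = 784*(1/44175) + (39524/5153)*(-1/37171) = 784/44175 - 39524/191542163 = 148423083092/8461375050525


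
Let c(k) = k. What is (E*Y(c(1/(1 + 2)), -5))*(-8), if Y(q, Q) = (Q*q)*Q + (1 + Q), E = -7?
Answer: 728/3 ≈ 242.67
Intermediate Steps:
Y(q, Q) = 1 + Q + q*Q² (Y(q, Q) = q*Q² + (1 + Q) = 1 + Q + q*Q²)
(E*Y(c(1/(1 + 2)), -5))*(-8) = -7*(1 - 5 + (-5)²/(1 + 2))*(-8) = -7*(1 - 5 + 25/3)*(-8) = -7*13/3*(-8) = -91/3*(-8) = 728/3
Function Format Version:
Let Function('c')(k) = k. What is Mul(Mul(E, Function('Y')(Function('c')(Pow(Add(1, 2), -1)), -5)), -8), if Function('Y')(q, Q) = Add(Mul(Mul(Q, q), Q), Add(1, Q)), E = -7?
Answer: Rational(728, 3) ≈ 242.67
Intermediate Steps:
Function('Y')(q, Q) = Add(1, Q, Mul(q, Pow(Q, 2))) (Function('Y')(q, Q) = Add(Mul(q, Pow(Q, 2)), Add(1, Q)) = Add(1, Q, Mul(q, Pow(Q, 2))))
Mul(Mul(E, Function('Y')(Function('c')(Pow(Add(1, 2), -1)), -5)), -8) = Mul(Mul(-7, Add(1, -5, Mul(Pow(Add(1, 2), -1), Pow(-5, 2)))), -8) = Mul(Mul(-7, Add(1, -5, Mul(Pow(3, -1), 25))), -8) = Mul(Mul(-7, Add(1, -5, Mul(Rational(1, 3), 25))), -8) = Mul(Mul(-7, Add(1, -5, Rational(25, 3))), -8) = Mul(Mul(-7, Rational(13, 3)), -8) = Mul(Rational(-91, 3), -8) = Rational(728, 3)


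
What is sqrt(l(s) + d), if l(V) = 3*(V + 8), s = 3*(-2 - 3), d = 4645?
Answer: 68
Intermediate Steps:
s = -15 (s = 3*(-5) = -15)
l(V) = 24 + 3*V (l(V) = 3*(8 + V) = 24 + 3*V)
sqrt(l(s) + d) = sqrt((24 + 3*(-15)) + 4645) = sqrt((24 - 45) + 4645) = sqrt(-21 + 4645) = sqrt(4624) = 68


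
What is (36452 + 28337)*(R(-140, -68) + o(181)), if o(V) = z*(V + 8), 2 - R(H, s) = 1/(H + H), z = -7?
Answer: -23964090531/280 ≈ -8.5586e+7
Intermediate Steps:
R(H, s) = 2 - 1/(2*H) (R(H, s) = 2 - 1/(H + H) = 2 - 1/(2*H))
o(V) = -56 - 7*V (o(V) = -7*(V + 8) = -7*(8 + V) = -56 - 7*V)
(36452 + 28337)*(R(-140, -68) + o(181)) = (36452 + 28337)*((2 - 1/2/(-140)) + (-56 - 7*181)) = 64789*((2 - 1/2*(-1/140)) + (-56 - 1267)) = 64789*((2 + 1/280) - 1323) = 64789*(561/280 - 1323) = 64789*(-369879/280) = -23964090531/280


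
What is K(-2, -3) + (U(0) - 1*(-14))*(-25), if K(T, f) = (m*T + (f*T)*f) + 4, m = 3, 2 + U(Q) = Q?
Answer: -320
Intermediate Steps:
U(Q) = -2 + Q
K(T, f) = 4 + 3*T + T*f² (K(T, f) = (3*T + (f*T)*f) + 4 = (3*T + (T*f)*f) + 4 = (3*T + T*f²) + 4 = 4 + 3*T + T*f²)
K(-2, -3) + (U(0) - 1*(-14))*(-25) = (4 + 3*(-2) - 2*(-3)²) + ((-2 + 0) - 1*(-14))*(-25) = (4 - 6 - 2*9) + (-2 + 14)*(-25) = (4 - 6 - 18) + 12*(-25) = -20 - 300 = -320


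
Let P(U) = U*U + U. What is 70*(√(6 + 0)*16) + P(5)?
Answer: 30 + 1120*√6 ≈ 2773.4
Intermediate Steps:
P(U) = U + U² (P(U) = U² + U = U + U²)
70*(√(6 + 0)*16) + P(5) = 70*(√(6 + 0)*16) + 5*(1 + 5) = 70*(√6*16) + 5*6 = 70*(16*√6) + 30 = 1120*√6 + 30 = 30 + 1120*√6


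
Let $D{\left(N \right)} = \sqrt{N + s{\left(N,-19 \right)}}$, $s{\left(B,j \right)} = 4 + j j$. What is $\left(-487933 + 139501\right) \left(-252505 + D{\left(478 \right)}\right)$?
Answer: $87980822160 - 348432 \sqrt{843} \approx 8.7971 \cdot 10^{10}$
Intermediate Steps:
$s{\left(B,j \right)} = 4 + j^{2}$
$D{\left(N \right)} = \sqrt{365 + N}$ ($D{\left(N \right)} = \sqrt{N + \left(4 + \left(-19\right)^{2}\right)} = \sqrt{N + \left(4 + 361\right)} = \sqrt{N + 365} = \sqrt{365 + N}$)
$\left(-487933 + 139501\right) \left(-252505 + D{\left(478 \right)}\right) = \left(-487933 + 139501\right) \left(-252505 + \sqrt{365 + 478}\right) = - 348432 \left(-252505 + \sqrt{843}\right) = 87980822160 - 348432 \sqrt{843}$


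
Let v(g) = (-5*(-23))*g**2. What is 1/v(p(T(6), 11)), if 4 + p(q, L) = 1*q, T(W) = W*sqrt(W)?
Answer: 29/575000 + 3*sqrt(6)/287500 ≈ 7.5995e-5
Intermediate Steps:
T(W) = W**(3/2)
p(q, L) = -4 + q (p(q, L) = -4 + 1*q = -4 + q)
v(g) = 115*g**2
1/v(p(T(6), 11)) = 1/(115*(-4 + 6**(3/2))**2) = 1/(115*(-4 + 6*sqrt(6))**2)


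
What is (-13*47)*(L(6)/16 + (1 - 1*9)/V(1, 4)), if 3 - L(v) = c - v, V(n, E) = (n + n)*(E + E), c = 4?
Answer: 1833/16 ≈ 114.56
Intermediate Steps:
V(n, E) = 4*E*n (V(n, E) = (2*n)*(2*E) = 4*E*n)
L(v) = -1 + v (L(v) = 3 - (4 - v) = 3 + (-4 + v) = -1 + v)
(-13*47)*(L(6)/16 + (1 - 1*9)/V(1, 4)) = (-13*47)*((-1 + 6)/16 + (1 - 1*9)/((4*4*1))) = -611*(5*(1/16) + (1 - 9)/16) = -611*(5/16 - 8*1/16) = -611*(5/16 - ½) = -611*(-3/16) = 1833/16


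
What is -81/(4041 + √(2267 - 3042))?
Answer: -327321/16330456 + 405*I*√31/16330456 ≈ -0.020044 + 0.00013808*I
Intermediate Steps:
-81/(4041 + √(2267 - 3042)) = -81/(4041 + √(-775)) = -81/(4041 + 5*I*√31)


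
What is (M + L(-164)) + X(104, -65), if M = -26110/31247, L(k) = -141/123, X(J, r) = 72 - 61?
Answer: 11553278/1281127 ≈ 9.0181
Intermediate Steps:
X(J, r) = 11
L(k) = -47/41 (L(k) = -141*1/123 = -47/41)
M = -26110/31247 (M = -26110*1/31247 = -26110/31247 ≈ -0.83560)
(M + L(-164)) + X(104, -65) = (-26110/31247 - 47/41) + 11 = -2539119/1281127 + 11 = 11553278/1281127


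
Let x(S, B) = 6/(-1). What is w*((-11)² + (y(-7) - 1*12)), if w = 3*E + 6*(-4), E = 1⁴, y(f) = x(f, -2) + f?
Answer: -2016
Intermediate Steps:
x(S, B) = -6 (x(S, B) = 6*(-1) = -6)
y(f) = -6 + f
E = 1
w = -21 (w = 3*1 + 6*(-4) = 3 - 24 = -21)
w*((-11)² + (y(-7) - 1*12)) = -21*((-11)² + ((-6 - 7) - 1*12)) = -21*(121 + (-13 - 12)) = -21*(121 - 25) = -21*96 = -2016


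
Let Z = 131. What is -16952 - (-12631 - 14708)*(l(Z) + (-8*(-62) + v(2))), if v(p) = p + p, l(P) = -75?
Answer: 11602123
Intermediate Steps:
v(p) = 2*p
-16952 - (-12631 - 14708)*(l(Z) + (-8*(-62) + v(2))) = -16952 - (-12631 - 14708)*(-75 + (-8*(-62) + 2*2)) = -16952 - (-27339)*(-75 + (496 + 4)) = -16952 - (-27339)*(-75 + 500) = -16952 - (-27339)*425 = -16952 - 1*(-11619075) = -16952 + 11619075 = 11602123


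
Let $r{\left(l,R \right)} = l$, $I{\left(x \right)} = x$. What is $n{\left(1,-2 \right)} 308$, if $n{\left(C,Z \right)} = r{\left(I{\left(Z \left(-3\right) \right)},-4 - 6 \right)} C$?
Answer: $1848$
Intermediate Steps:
$n{\left(C,Z \right)} = - 3 C Z$ ($n{\left(C,Z \right)} = Z \left(-3\right) C = - 3 Z C = - 3 C Z$)
$n{\left(1,-2 \right)} 308 = \left(-3\right) 1 \left(-2\right) 308 = 6 \cdot 308 = 1848$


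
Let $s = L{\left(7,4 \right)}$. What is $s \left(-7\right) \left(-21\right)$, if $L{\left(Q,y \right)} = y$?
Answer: $588$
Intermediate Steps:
$s = 4$
$s \left(-7\right) \left(-21\right) = 4 \left(-7\right) \left(-21\right) = \left(-28\right) \left(-21\right) = 588$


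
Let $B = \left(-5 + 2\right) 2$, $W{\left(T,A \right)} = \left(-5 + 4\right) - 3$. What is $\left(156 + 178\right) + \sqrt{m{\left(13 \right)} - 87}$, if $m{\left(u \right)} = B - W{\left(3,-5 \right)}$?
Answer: $334 + i \sqrt{89} \approx 334.0 + 9.434 i$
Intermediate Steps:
$W{\left(T,A \right)} = -4$ ($W{\left(T,A \right)} = -1 - 3 = -4$)
$B = -6$ ($B = \left(-3\right) 2 = -6$)
$m{\left(u \right)} = -2$ ($m{\left(u \right)} = -6 - -4 = -6 + 4 = -2$)
$\left(156 + 178\right) + \sqrt{m{\left(13 \right)} - 87} = \left(156 + 178\right) + \sqrt{-2 - 87} = 334 + \sqrt{-89} = 334 + i \sqrt{89}$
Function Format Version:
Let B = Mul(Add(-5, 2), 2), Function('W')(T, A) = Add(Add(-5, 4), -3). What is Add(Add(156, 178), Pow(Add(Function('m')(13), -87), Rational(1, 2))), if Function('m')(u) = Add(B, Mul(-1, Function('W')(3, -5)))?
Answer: Add(334, Mul(I, Pow(89, Rational(1, 2)))) ≈ Add(334.00, Mul(9.4340, I))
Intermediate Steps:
Function('W')(T, A) = -4 (Function('W')(T, A) = Add(-1, -3) = -4)
B = -6 (B = Mul(-3, 2) = -6)
Function('m')(u) = -2 (Function('m')(u) = Add(-6, Mul(-1, -4)) = Add(-6, 4) = -2)
Add(Add(156, 178), Pow(Add(Function('m')(13), -87), Rational(1, 2))) = Add(Add(156, 178), Pow(Add(-2, -87), Rational(1, 2))) = Add(334, Pow(-89, Rational(1, 2))) = Add(334, Mul(I, Pow(89, Rational(1, 2))))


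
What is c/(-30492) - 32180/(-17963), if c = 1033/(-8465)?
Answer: 755104743289/421501435740 ≈ 1.7915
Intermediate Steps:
c = -1033/8465 (c = 1033*(-1/8465) = -1033/8465 ≈ -0.12203)
c/(-30492) - 32180/(-17963) = -1033/8465/(-30492) - 32180/(-17963) = -1033/8465*(-1/30492) - 32180*(-1/17963) = 1033/258114780 + 32180/17963 = 755104743289/421501435740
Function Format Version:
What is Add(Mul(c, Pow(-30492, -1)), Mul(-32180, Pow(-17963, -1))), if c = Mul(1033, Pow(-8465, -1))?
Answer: Rational(755104743289, 421501435740) ≈ 1.7915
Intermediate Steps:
c = Rational(-1033, 8465) (c = Mul(1033, Rational(-1, 8465)) = Rational(-1033, 8465) ≈ -0.12203)
Add(Mul(c, Pow(-30492, -1)), Mul(-32180, Pow(-17963, -1))) = Add(Mul(Rational(-1033, 8465), Pow(-30492, -1)), Mul(-32180, Pow(-17963, -1))) = Add(Mul(Rational(-1033, 8465), Rational(-1, 30492)), Mul(-32180, Rational(-1, 17963))) = Add(Rational(1033, 258114780), Rational(32180, 17963)) = Rational(755104743289, 421501435740)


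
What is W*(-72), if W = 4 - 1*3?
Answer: -72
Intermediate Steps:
W = 1 (W = 4 - 3 = 1)
W*(-72) = 1*(-72) = -72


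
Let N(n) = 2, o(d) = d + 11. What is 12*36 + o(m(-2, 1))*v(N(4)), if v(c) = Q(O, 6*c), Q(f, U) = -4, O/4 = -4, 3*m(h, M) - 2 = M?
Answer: 384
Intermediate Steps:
m(h, M) = ⅔ + M/3
O = -16 (O = 4*(-4) = -16)
o(d) = 11 + d
v(c) = -4
12*36 + o(m(-2, 1))*v(N(4)) = 12*36 + (11 + (⅔ + (⅓)*1))*(-4) = 432 + (11 + (⅔ + ⅓))*(-4) = 432 + (11 + 1)*(-4) = 432 + 12*(-4) = 432 - 48 = 384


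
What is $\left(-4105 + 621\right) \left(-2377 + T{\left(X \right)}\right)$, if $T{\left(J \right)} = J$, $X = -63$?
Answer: $8500960$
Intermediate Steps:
$\left(-4105 + 621\right) \left(-2377 + T{\left(X \right)}\right) = \left(-4105 + 621\right) \left(-2377 - 63\right) = \left(-3484\right) \left(-2440\right) = 8500960$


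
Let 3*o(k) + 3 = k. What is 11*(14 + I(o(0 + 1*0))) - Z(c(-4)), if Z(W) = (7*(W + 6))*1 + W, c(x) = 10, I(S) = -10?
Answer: -78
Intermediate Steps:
o(k) = -1 + k/3
Z(W) = 42 + 8*W (Z(W) = (7*(6 + W))*1 + W = (42 + 7*W)*1 + W = (42 + 7*W) + W = 42 + 8*W)
11*(14 + I(o(0 + 1*0))) - Z(c(-4)) = 11*(14 - 10) - (42 + 8*10) = 11*4 - (42 + 80) = 44 - 1*122 = 44 - 122 = -78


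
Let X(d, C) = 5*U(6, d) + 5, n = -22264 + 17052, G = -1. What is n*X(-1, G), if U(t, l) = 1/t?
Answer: -91210/3 ≈ -30403.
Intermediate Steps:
n = -5212
X(d, C) = 35/6 (X(d, C) = 5/6 + 5 = 35/6)
n*X(-1, G) = -5212*35/6 = -91210/3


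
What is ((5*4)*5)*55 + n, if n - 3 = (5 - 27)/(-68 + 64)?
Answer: 11017/2 ≈ 5508.5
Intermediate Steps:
n = 17/2 (n = 3 + (5 - 27)/(-68 + 64) = 3 - 22/(-4) = 3 - 22*(-¼) = 3 + 11/2 = 17/2 ≈ 8.5000)
((5*4)*5)*55 + n = ((5*4)*5)*55 + 17/2 = (20*5)*55 + 17/2 = 100*55 + 17/2 = 5500 + 17/2 = 11017/2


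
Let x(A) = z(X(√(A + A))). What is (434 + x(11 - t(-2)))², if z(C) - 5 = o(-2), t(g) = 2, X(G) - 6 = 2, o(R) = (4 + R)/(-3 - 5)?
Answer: 3080025/16 ≈ 1.9250e+5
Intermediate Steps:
o(R) = -½ - R/8 (o(R) = (4 + R)/(-8) = (4 + R)*(-⅛) = -½ - R/8)
X(G) = 8 (X(G) = 6 + 2 = 8)
z(C) = 19/4 (z(C) = 5 + (-½ - ⅛*(-2)) = 5 + (-½ + ¼) = 5 - ¼ = 19/4)
x(A) = 19/4
(434 + x(11 - t(-2)))² = (434 + 19/4)² = (1755/4)² = 3080025/16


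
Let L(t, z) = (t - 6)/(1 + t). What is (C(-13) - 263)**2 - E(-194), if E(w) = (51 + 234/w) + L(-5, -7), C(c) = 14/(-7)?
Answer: 27226913/388 ≈ 70173.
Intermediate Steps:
L(t, z) = (-6 + t)/(1 + t)
C(c) = -2 (C(c) = 14*(-1/7) = -2)
E(w) = 215/4 + 234/w (E(w) = (51 + 234/w) + (-6 - 5)/(1 - 5) = (51 + 234/w) - 11/(-4) = (51 + 234/w) - 1/4*(-11) = (51 + 234/w) + 11/4 = 215/4 + 234/w)
(C(-13) - 263)**2 - E(-194) = (-2 - 263)**2 - (215/4 + 234/(-194)) = (-265)**2 - (215/4 + 234*(-1/194)) = 70225 - (215/4 - 117/97) = 70225 - 1*20387/388 = 70225 - 20387/388 = 27226913/388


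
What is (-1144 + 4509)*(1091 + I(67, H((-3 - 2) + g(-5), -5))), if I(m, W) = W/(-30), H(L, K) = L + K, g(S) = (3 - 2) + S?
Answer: 11018356/3 ≈ 3.6728e+6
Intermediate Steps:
g(S) = 1 + S
H(L, K) = K + L
I(m, W) = -W/30 (I(m, W) = W*(-1/30) = -W/30)
(-1144 + 4509)*(1091 + I(67, H((-3 - 2) + g(-5), -5))) = (-1144 + 4509)*(1091 - (-5 + ((-3 - 2) + (1 - 5)))/30) = 3365*(1091 - (-5 + (-5 - 4))/30) = 3365*(1091 - (-5 - 9)/30) = 3365*(1091 - 1/30*(-14)) = 3365*(1091 + 7/15) = 3365*(16372/15) = 11018356/3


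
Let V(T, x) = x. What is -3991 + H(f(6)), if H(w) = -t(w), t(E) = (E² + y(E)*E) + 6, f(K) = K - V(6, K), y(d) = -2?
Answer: -3997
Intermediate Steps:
f(K) = 0 (f(K) = K - K = 0)
t(E) = 6 + E² - 2*E (t(E) = (E² - 2*E) + 6 = 6 + E² - 2*E)
H(w) = -6 - w² + 2*w (H(w) = -(6 + w² - 2*w) = -6 - w² + 2*w)
-3991 + H(f(6)) = -3991 + (-6 - 1*0² + 2*0) = -3991 + (-6 - 1*0 + 0) = -3991 + (-6 + 0 + 0) = -3991 - 6 = -3997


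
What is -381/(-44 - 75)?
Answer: 381/119 ≈ 3.2017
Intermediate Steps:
-381/(-44 - 75) = -381/(-119) = -1/119*(-381) = 381/119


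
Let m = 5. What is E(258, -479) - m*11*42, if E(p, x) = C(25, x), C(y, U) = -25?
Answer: -2335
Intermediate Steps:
E(p, x) = -25
E(258, -479) - m*11*42 = -25 - 5*11*42 = -25 - 55*42 = -25 - 1*2310 = -25 - 2310 = -2335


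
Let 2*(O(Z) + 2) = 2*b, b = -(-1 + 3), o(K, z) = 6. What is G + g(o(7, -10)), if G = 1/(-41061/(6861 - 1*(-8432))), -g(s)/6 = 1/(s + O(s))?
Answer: -138476/41061 ≈ -3.3724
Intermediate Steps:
b = -2 (b = -1*2 = -2)
O(Z) = -4 (O(Z) = -2 + (2*(-2))/2 = -2 + (1/2)*(-4) = -2 - 2 = -4)
g(s) = -6/(-4 + s) (g(s) = -6/(s - 4) = -6/(-4 + s))
G = -15293/41061 (G = 1/(-41061/(6861 + 8432)) = 1/(-41061/15293) = -15293/41061 ≈ -0.37245)
G + g(o(7, -10)) = -15293/41061 - 6/(-4 + 6) = -15293/41061 - 6/2 = -15293/41061 - 6*1/2 = -15293/41061 - 3 = -138476/41061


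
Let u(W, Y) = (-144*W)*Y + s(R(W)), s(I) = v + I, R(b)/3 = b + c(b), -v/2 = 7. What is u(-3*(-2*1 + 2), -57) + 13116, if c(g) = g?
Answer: 13102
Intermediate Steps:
v = -14 (v = -2*7 = -14)
R(b) = 6*b (R(b) = 3*(b + b) = 3*(2*b) = 6*b)
s(I) = -14 + I
u(W, Y) = -14 + 6*W - 144*W*Y (u(W, Y) = (-144*W)*Y + (-14 + 6*W) = -144*W*Y + (-14 + 6*W) = -14 + 6*W - 144*W*Y)
u(-3*(-2*1 + 2), -57) + 13116 = (-14 + 6*(-3*(-2*1 + 2)) - 144*(-3*(-2*1 + 2))*(-57)) + 13116 = (-14 + 6*(-3*(-2 + 2)) - 144*(-3*(-2 + 2))*(-57)) + 13116 = (-14 + 6*(-3*0) - 144*(-3*0)*(-57)) + 13116 = (-14 + 6*0 - 144*0*(-57)) + 13116 = (-14 + 0 + 0) + 13116 = -14 + 13116 = 13102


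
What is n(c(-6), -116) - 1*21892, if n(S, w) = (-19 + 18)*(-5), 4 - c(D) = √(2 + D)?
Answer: -21887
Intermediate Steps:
c(D) = 4 - √(2 + D)
n(S, w) = 5 (n(S, w) = -1*(-5) = 5)
n(c(-6), -116) - 1*21892 = 5 - 1*21892 = 5 - 21892 = -21887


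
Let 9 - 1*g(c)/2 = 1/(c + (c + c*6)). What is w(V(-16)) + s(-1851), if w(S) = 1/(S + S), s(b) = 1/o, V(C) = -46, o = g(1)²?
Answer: -3569/463772 ≈ -0.0076956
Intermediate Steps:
g(c) = 18 - 1/(4*c) (g(c) = 18 - 2/(c + (c + c*6)) = 18 - 2/(c + (c + 6*c)) = 18 - 2/(c + 7*c) = 18 - 2*1/(8*c) = 18 - 1/(4*c))
o = 5041/16 (o = (18 - ¼/1)² = (18 - ¼*1)² = (18 - ¼)² = (71/4)² = 5041/16 ≈ 315.06)
s(b) = 16/5041 (s(b) = 1/(5041/16) = 16/5041)
w(S) = 1/(2*S)
w(V(-16)) + s(-1851) = (½)/(-46) + 16/5041 = (½)*(-1/46) + 16/5041 = -1/92 + 16/5041 = -3569/463772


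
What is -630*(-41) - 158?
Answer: 25672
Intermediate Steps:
-630*(-41) - 158 = -105*(-246) - 158 = 25830 - 158 = 25672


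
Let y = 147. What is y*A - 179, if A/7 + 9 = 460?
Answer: 463900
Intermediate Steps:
A = 3157 (A = -63 + 7*460 = -63 + 3220 = 3157)
y*A - 179 = 147*3157 - 179 = 464079 - 179 = 463900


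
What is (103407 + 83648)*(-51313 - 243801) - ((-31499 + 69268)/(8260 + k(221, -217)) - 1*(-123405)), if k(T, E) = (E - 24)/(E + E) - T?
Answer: -192611343825803471/3489167 ≈ -5.5203e+10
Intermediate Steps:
k(T, E) = -T + (-24 + E)/(2*E) (k(T, E) = (-24 + E)/((2*E)) - T = (-24 + E)*(1/(2*E)) - T = (-24 + E)/(2*E) - T = -T + (-24 + E)/(2*E))
(103407 + 83648)*(-51313 - 243801) - ((-31499 + 69268)/(8260 + k(221, -217)) - 1*(-123405)) = (103407 + 83648)*(-51313 - 243801) - ((-31499 + 69268)/(8260 + (½ - 1*221 - 12/(-217))) - 1*(-123405)) = 187055*(-295114) - (37769/(8260 + (½ - 221 - 12*(-1/217))) + 123405) = -55202549270 - (37769/(8260 + (½ - 221 + 12/217)) + 123405) = -55202549270 - (37769/(8260 - 95673/434) + 123405) = -55202549270 - (37769/(3489167/434) + 123405) = -55202549270 - (37769*(434/3489167) + 123405) = -55202549270 - (16391746/3489167 + 123405) = -55202549270 - 1*430597045381/3489167 = -55202549270 - 430597045381/3489167 = -192611343825803471/3489167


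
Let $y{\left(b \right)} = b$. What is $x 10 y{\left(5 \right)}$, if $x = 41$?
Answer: $2050$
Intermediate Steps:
$x 10 y{\left(5 \right)} = 41 \cdot 10 \cdot 5 = 410 \cdot 5 = 2050$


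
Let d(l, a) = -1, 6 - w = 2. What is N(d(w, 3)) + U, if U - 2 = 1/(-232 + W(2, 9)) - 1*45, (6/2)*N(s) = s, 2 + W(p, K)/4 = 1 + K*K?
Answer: -11437/264 ≈ -43.322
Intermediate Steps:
w = 4 (w = 6 - 1*2 = 6 - 2 = 4)
W(p, K) = -4 + 4*K² (W(p, K) = -8 + 4*(1 + K*K) = -8 + 4*(1 + K²) = -8 + (4 + 4*K²) = -4 + 4*K²)
N(s) = s/3
U = -3783/88 (U = 2 + (1/(-232 + (-4 + 4*9²)) - 1*45) = 2 + (1/(-232 + (-4 + 4*81)) - 45) = 2 + (1/(-232 + (-4 + 324)) - 45) = 2 + (1/(-232 + 320) - 45) = 2 + (1/88 - 45) = 2 - 3959/88 = -3783/88 ≈ -42.989)
N(d(w, 3)) + U = (⅓)*(-1) - 3783/88 = -⅓ - 3783/88 = -11437/264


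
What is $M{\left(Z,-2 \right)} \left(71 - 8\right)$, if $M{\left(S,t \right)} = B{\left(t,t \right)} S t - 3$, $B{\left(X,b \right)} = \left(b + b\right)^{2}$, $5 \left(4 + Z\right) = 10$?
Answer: $3843$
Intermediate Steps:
$Z = -2$ ($Z = -4 + \frac{1}{5} \cdot 10 = -4 + 2 = -2$)
$B{\left(X,b \right)} = 4 b^{2}$ ($B{\left(X,b \right)} = \left(2 b\right)^{2} = 4 b^{2}$)
$M{\left(S,t \right)} = -3 + 4 S t^{3}$ ($M{\left(S,t \right)} = 4 t^{2} S t - 3 = 4 S t^{2} t - 3 = 4 S t^{3} - 3 = -3 + 4 S t^{3}$)
$M{\left(Z,-2 \right)} \left(71 - 8\right) = \left(-3 + 4 \left(-2\right) \left(-2\right)^{3}\right) \left(71 - 8\right) = \left(-3 + 4 \left(-2\right) \left(-8\right)\right) 63 = \left(-3 + 64\right) 63 = 61 \cdot 63 = 3843$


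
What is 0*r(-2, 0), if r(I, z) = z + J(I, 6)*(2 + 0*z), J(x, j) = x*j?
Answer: 0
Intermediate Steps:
J(x, j) = j*x
r(I, z) = z + 12*I (r(I, z) = z + (6*I)*(2 + 0*z) = z + (6*I)*(2 + 0) = z + (6*I)*2 = z + 12*I)
0*r(-2, 0) = 0*(0 + 12*(-2)) = 0*(0 - 24) = 0*(-24) = 0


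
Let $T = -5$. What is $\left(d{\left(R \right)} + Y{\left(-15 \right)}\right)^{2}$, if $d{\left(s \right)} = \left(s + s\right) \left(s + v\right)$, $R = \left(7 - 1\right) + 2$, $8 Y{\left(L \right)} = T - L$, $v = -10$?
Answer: $\frac{15129}{16} \approx 945.56$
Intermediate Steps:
$Y{\left(L \right)} = - \frac{5}{8} - \frac{L}{8}$ ($Y{\left(L \right)} = \frac{-5 - L}{8} = - \frac{5}{8} - \frac{L}{8}$)
$R = 8$ ($R = 6 + 2 = 8$)
$d{\left(s \right)} = 2 s \left(-10 + s\right)$ ($d{\left(s \right)} = \left(s + s\right) \left(s - 10\right) = 2 s \left(-10 + s\right)$)
$\left(d{\left(R \right)} + Y{\left(-15 \right)}\right)^{2} = \left(2 \cdot 8 \left(-10 + 8\right) - - \frac{5}{4}\right)^{2} = \left(2 \cdot 8 \left(-2\right) + \left(- \frac{5}{8} + \frac{15}{8}\right)\right)^{2} = \left(-32 + \frac{5}{4}\right)^{2} = \left(- \frac{123}{4}\right)^{2} = \frac{15129}{16}$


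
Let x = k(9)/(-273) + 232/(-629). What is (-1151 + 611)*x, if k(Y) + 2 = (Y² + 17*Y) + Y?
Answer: 38686500/57239 ≈ 675.88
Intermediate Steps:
k(Y) = -2 + Y² + 18*Y (k(Y) = -2 + ((Y² + 17*Y) + Y) = -2 + (Y² + 18*Y) = -2 + Y² + 18*Y)
x = -214925/171717 (x = (-2 + 9² + 18*9)/(-273) + 232/(-629) = (-2 + 81 + 162)*(-1/273) + 232*(-1/629) = 241*(-1/273) - 232/629 = -241/273 - 232/629 = -214925/171717 ≈ -1.2516)
(-1151 + 611)*x = (-1151 + 611)*(-214925/171717) = -540*(-214925/171717) = 38686500/57239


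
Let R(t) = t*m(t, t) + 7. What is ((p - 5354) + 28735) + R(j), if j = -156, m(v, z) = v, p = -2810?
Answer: 44914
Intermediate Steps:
R(t) = 7 + t**2 (R(t) = t*t + 7 = t**2 + 7 = 7 + t**2)
((p - 5354) + 28735) + R(j) = ((-2810 - 5354) + 28735) + (7 + (-156)**2) = (-8164 + 28735) + (7 + 24336) = 20571 + 24343 = 44914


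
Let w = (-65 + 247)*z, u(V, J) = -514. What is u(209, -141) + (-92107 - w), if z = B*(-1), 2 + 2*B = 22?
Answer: -90801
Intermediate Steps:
B = 10 (B = -1 + (½)*22 = -1 + 11 = 10)
z = -10 (z = 10*(-1) = -10)
w = -1820 (w = (-65 + 247)*(-10) = 182*(-10) = -1820)
u(209, -141) + (-92107 - w) = -514 + (-92107 - 1*(-1820)) = -514 + (-92107 + 1820) = -514 - 90287 = -90801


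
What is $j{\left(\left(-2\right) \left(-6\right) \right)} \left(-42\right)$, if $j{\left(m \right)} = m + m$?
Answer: $-1008$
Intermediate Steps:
$j{\left(m \right)} = 2 m$
$j{\left(\left(-2\right) \left(-6\right) \right)} \left(-42\right) = 2 \left(\left(-2\right) \left(-6\right)\right) \left(-42\right) = 2 \cdot 12 \left(-42\right) = 24 \left(-42\right) = -1008$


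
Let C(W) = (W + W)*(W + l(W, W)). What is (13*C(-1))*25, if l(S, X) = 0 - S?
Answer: 0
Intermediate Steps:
l(S, X) = -S
C(W) = 0 (C(W) = (W + W)*(W - W) = (2*W)*0 = 0)
(13*C(-1))*25 = (13*0)*25 = 0*25 = 0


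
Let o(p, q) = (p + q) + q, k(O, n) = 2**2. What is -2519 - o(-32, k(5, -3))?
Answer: -2495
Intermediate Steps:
k(O, n) = 4
o(p, q) = p + 2*q
-2519 - o(-32, k(5, -3)) = -2519 - (-32 + 2*4) = -2519 - (-32 + 8) = -2519 - 1*(-24) = -2519 + 24 = -2495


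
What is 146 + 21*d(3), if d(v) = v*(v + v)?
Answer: 524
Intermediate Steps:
d(v) = 2*v² (d(v) = v*(2*v) = 2*v²)
146 + 21*d(3) = 146 + 21*(2*3²) = 146 + 21*(2*9) = 146 + 21*18 = 146 + 378 = 524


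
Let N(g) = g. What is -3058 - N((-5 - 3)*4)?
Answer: -3026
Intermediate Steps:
-3058 - N((-5 - 3)*4) = -3058 - (-5 - 3)*4 = -3058 - (-8)*4 = -3058 - 1*(-32) = -3058 + 32 = -3026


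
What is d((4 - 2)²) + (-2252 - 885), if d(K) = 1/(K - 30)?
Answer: -81563/26 ≈ -3137.0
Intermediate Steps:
d(K) = 1/(-30 + K)
d((4 - 2)²) + (-2252 - 885) = 1/(-30 + (4 - 2)²) + (-2252 - 885) = 1/(-30 + 2²) - 3137 = 1/(-30 + 4) - 3137 = 1/(-26) - 3137 = -1/26 - 3137 = -81563/26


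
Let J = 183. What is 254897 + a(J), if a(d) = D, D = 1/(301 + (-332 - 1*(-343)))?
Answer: 79527865/312 ≈ 2.5490e+5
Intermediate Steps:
D = 1/312 (D = 1/(301 + (-332 + 343)) = 1/(301 + 11) = 1/312 ≈ 0.0032051)
a(d) = 1/312
254897 + a(J) = 254897 + 1/312 = 79527865/312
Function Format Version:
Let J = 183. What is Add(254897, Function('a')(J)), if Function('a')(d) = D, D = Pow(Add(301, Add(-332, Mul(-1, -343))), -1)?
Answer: Rational(79527865, 312) ≈ 2.5490e+5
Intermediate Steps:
D = Rational(1, 312) (D = Pow(Add(301, Add(-332, 343)), -1) = Pow(Add(301, 11), -1) = Pow(312, -1) = Rational(1, 312) ≈ 0.0032051)
Function('a')(d) = Rational(1, 312)
Add(254897, Function('a')(J)) = Add(254897, Rational(1, 312)) = Rational(79527865, 312)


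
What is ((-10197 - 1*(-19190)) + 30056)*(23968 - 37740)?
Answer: -537782828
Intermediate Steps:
((-10197 - 1*(-19190)) + 30056)*(23968 - 37740) = ((-10197 + 19190) + 30056)*(-13772) = (8993 + 30056)*(-13772) = 39049*(-13772) = -537782828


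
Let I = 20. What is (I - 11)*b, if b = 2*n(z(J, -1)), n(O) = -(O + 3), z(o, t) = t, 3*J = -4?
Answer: -36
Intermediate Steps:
J = -4/3 (J = (1/3)*(-4) = -4/3 ≈ -1.3333)
n(O) = -3 - O (n(O) = -(3 + O) = -3 - O)
b = -4 (b = 2*(-3 - 1*(-1)) = 2*(-3 + 1) = 2*(-2) = -4)
(I - 11)*b = (20 - 11)*(-4) = 9*(-4) = -36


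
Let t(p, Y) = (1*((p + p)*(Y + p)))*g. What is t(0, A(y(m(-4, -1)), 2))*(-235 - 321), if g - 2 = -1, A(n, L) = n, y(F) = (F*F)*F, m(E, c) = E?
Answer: 0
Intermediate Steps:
y(F) = F³ (y(F) = F²*F = F³)
g = 1 (g = 2 - 1 = 1)
t(p, Y) = 2*p*(Y + p) (t(p, Y) = (1*((p + p)*(Y + p)))*1 = (1*((2*p)*(Y + p)))*1 = (1*(2*p*(Y + p)))*1 = (2*p*(Y + p))*1 = 2*p*(Y + p))
t(0, A(y(m(-4, -1)), 2))*(-235 - 321) = (2*0*((-4)³ + 0))*(-235 - 321) = (2*0*(-64 + 0))*(-556) = (2*0*(-64))*(-556) = 0*(-556) = 0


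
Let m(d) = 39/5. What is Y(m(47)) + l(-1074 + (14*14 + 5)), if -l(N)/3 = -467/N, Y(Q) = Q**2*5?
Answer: 440276/1455 ≈ 302.60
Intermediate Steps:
m(d) = 39/5 (m(d) = 39*(1/5) = 39/5)
Y(Q) = 5*Q**2
l(N) = 1401/N (l(N) = -(-1401)/N = 1401/N)
Y(m(47)) + l(-1074 + (14*14 + 5)) = 5*(39/5)**2 + 1401/(-1074 + (14*14 + 5)) = 5*(1521/25) + 1401/(-1074 + (196 + 5)) = 1521/5 + 1401/(-1074 + 201) = 1521/5 + 1401/(-873) = 1521/5 + 1401*(-1/873) = 1521/5 - 467/291 = 440276/1455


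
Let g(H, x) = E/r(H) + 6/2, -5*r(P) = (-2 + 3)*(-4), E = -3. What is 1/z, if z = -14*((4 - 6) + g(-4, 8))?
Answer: 2/77 ≈ 0.025974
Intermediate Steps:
r(P) = 4/5 (r(P) = -(-2 + 3)*(-4)/5 = -(-4)/5 = -1/5*(-4) = 4/5)
g(H, x) = -3/4 (g(H, x) = -3/4/5 + 6/2 = -3*5/4 + 6*(1/2) = -15/4 + 3 = -3/4)
z = 77/2 (z = -14*((4 - 6) - 3/4) = -14*(-2 - 3/4) = -14*(-11/4) = 77/2 ≈ 38.500)
1/z = 1/(77/2) = 2/77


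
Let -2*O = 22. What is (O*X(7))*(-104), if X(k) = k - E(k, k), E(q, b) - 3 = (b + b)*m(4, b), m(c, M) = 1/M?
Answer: 2288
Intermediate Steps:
O = -11 (O = -1/2*22 = -11)
m(c, M) = 1/M
E(q, b) = 5 (E(q, b) = 3 + (b + b)/b = 3 + (2*b)/b = 3 + 2 = 5)
X(k) = -5 + k (X(k) = k - 1*5 = k - 5 = -5 + k)
(O*X(7))*(-104) = -11*(-5 + 7)*(-104) = -11*2*(-104) = -22*(-104) = 2288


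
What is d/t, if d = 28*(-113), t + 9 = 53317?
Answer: -791/13327 ≈ -0.059353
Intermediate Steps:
t = 53308 (t = -9 + 53317 = 53308)
d = -3164
d/t = -3164/53308 = -3164*1/53308 = -791/13327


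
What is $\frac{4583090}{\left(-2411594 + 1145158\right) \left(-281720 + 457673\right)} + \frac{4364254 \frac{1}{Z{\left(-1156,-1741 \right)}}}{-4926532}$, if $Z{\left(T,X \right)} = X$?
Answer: $\frac{58324447364952997}{119453813759649999981} \approx 0.00048826$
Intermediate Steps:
$\frac{4583090}{\left(-2411594 + 1145158\right) \left(-281720 + 457673\right)} + \frac{4364254 \frac{1}{Z{\left(-1156,-1741 \right)}}}{-4926532} = \frac{4583090}{\left(-2411594 + 1145158\right) \left(-281720 + 457673\right)} + \frac{4364254 \frac{1}{-1741}}{-4926532} = \frac{4583090}{\left(-1266436\right) 175953} + 4364254 \left(- \frac{1}{1741}\right) \left(- \frac{1}{4926532}\right) = \frac{4583090}{-222833213508} - - \frac{2182127}{4288546106} = 4583090 \left(- \frac{1}{222833213508}\right) + \frac{2182127}{4288546106} = - \frac{2291545}{111416606754} + \frac{2182127}{4288546106} = \frac{58324447364952997}{119453813759649999981}$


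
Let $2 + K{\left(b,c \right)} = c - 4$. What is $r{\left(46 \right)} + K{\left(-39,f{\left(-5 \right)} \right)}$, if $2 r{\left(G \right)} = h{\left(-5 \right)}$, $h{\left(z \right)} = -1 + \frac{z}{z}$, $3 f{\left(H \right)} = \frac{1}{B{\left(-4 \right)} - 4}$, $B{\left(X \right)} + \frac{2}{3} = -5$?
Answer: $- \frac{175}{29} \approx -6.0345$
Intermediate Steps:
$B{\left(X \right)} = - \frac{17}{3}$ ($B{\left(X \right)} = - \frac{2}{3} - 5 = - \frac{17}{3}$)
$f{\left(H \right)} = - \frac{1}{29}$ ($f{\left(H \right)} = \frac{1}{3 \left(- \frac{17}{3} - 4\right)} = \frac{1}{3 \left(- \frac{29}{3}\right)} = \frac{1}{3} \left(- \frac{3}{29}\right) = - \frac{1}{29}$)
$h{\left(z \right)} = 0$ ($h{\left(z \right)} = -1 + 1 = 0$)
$r{\left(G \right)} = 0$ ($r{\left(G \right)} = \frac{1}{2} \cdot 0 = 0$)
$K{\left(b,c \right)} = -6 + c$ ($K{\left(b,c \right)} = -2 + \left(c - 4\right) = -2 + \left(-4 + c\right) = -6 + c$)
$r{\left(46 \right)} + K{\left(-39,f{\left(-5 \right)} \right)} = 0 - \frac{175}{29} = - \frac{175}{29}$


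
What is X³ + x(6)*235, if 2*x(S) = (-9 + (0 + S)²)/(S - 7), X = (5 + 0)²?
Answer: 24905/2 ≈ 12453.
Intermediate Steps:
X = 25 (X = 5² = 25)
x(S) = (-9 + S²)/(2*(-7 + S)) (x(S) = ((-9 + (0 + S)²)/(S - 7))/2 = ((-9 + S²)/(-7 + S))/2 = (-9 + S²)/(2*(-7 + S)))
X³ + x(6)*235 = 25³ + ((-9 + 6²)/(2*(-7 + 6)))*235 = 15625 + ((½)*(-9 + 36)/(-1))*235 = 15625 + ((½)*(-1)*27)*235 = 15625 - 27/2*235 = 15625 - 6345/2 = 24905/2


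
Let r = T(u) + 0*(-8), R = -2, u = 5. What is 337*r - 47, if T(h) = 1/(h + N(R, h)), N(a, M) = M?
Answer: -133/10 ≈ -13.300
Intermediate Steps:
T(h) = 1/(2*h) (T(h) = 1/(h + h) = 1/(2*h))
r = ⅒ (r = (½)/5 + 0*(-8) = (½)*(⅕) + 0 = ⅒ + 0 = ⅒ ≈ 0.10000)
337*r - 47 = 337*(⅒) - 47 = 337/10 - 47 = -133/10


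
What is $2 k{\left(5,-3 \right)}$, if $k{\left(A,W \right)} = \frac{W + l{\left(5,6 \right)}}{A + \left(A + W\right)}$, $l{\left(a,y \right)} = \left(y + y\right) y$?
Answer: $\frac{138}{7} \approx 19.714$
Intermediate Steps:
$l{\left(a,y \right)} = 2 y^{2}$ ($l{\left(a,y \right)} = 2 y y = 2 y^{2}$)
$k{\left(A,W \right)} = \frac{72 + W}{W + 2 A}$ ($k{\left(A,W \right)} = \frac{W + 2 \cdot 6^{2}}{A + \left(A + W\right)} = \frac{W + 2 \cdot 36}{W + 2 A} = \frac{W + 72}{W + 2 A} = \frac{72 + W}{W + 2 A}$)
$2 k{\left(5,-3 \right)} = 2 \frac{72 - 3}{-3 + 2 \cdot 5} = 2 \frac{1}{-3 + 10} \cdot 69 = 2 \cdot \frac{1}{7} \cdot 69 = 2 \cdot \frac{69}{7} = \frac{138}{7}$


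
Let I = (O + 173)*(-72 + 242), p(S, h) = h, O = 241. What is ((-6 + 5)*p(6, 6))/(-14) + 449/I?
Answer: 214283/492660 ≈ 0.43495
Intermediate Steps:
I = 70380 (I = (241 + 173)*(-72 + 242) = 414*170 = 70380)
((-6 + 5)*p(6, 6))/(-14) + 449/I = ((-6 + 5)*6)/(-14) + 449/70380 = -1*6*(-1/14) + 449*(1/70380) = -6*(-1/14) + 449/70380 = 3/7 + 449/70380 = 214283/492660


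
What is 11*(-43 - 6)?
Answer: -539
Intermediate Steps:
11*(-43 - 6) = 11*(-49) = -539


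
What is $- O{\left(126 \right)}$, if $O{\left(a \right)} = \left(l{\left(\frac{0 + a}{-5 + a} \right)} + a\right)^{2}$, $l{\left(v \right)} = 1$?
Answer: $-16129$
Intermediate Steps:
$O{\left(a \right)} = \left(1 + a\right)^{2}$
$- O{\left(126 \right)} = - \left(1 + 126\right)^{2} = - 127^{2} = \left(-1\right) 16129 = -16129$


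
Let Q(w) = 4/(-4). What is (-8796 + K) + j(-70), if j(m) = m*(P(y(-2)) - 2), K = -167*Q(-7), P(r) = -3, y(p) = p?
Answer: -8279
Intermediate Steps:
Q(w) = -1 (Q(w) = 4*(-¼) = -1)
K = 167 (K = -167*(-1) = 167)
j(m) = -5*m (j(m) = m*(-3 - 2) = m*(-5) = -5*m)
(-8796 + K) + j(-70) = (-8796 + 167) - 5*(-70) = -8629 + 350 = -8279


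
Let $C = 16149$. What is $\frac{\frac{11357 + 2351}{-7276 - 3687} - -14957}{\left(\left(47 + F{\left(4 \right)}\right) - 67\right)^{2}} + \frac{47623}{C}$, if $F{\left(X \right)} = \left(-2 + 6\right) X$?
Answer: $\frac{2656141605751}{2832663792} \approx 937.68$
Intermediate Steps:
$F{\left(X \right)} = 4 X$
$\frac{\frac{11357 + 2351}{-7276 - 3687} - -14957}{\left(\left(47 + F{\left(4 \right)}\right) - 67\right)^{2}} + \frac{47623}{C} = \frac{\frac{11357 + 2351}{-7276 - 3687} - -14957}{\left(\left(47 + 4 \cdot 4\right) - 67\right)^{2}} + \frac{47623}{16149} = \frac{\frac{13708}{-10963} + 14957}{\left(\left(47 + 16\right) - 67\right)^{2}} + 47623 \cdot \frac{1}{16149} = \frac{13708 \left(- \frac{1}{10963}\right) + 14957}{\left(63 - 67\right)^{2}} + \frac{47623}{16149} = \frac{- \frac{13708}{10963} + 14957}{\left(-4\right)^{2}} + \frac{47623}{16149} = \frac{163959883}{10963 \cdot 16} + \frac{47623}{16149} = \frac{163959883}{10963} \cdot \frac{1}{16} + \frac{47623}{16149} = \frac{163959883}{175408} + \frac{47623}{16149} = \frac{2656141605751}{2832663792}$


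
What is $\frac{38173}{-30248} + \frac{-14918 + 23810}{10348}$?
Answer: $- \frac{12181}{30248} \approx -0.4027$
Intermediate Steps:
$\frac{38173}{-30248} + \frac{-14918 + 23810}{10348} = 38173 \left(- \frac{1}{30248}\right) + 8892 \cdot \frac{1}{10348} = - \frac{38173}{30248} + \frac{171}{199} = - \frac{12181}{30248}$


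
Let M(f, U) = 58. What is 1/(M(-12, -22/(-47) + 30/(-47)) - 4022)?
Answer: -1/3964 ≈ -0.00025227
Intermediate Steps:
1/(M(-12, -22/(-47) + 30/(-47)) - 4022) = 1/(58 - 4022) = 1/(-3964) = -1/3964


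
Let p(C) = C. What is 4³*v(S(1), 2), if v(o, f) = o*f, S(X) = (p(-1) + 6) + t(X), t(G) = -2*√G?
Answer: 384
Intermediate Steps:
S(X) = 5 - 2*√X (S(X) = (-1 + 6) - 2*√X = 5 - 2*√X)
v(o, f) = f*o
4³*v(S(1), 2) = 4³*(2*(5 - 2*√1)) = 64*(2*(5 - 2*1)) = 64*(2*(5 - 2)) = 64*(2*3) = 64*6 = 384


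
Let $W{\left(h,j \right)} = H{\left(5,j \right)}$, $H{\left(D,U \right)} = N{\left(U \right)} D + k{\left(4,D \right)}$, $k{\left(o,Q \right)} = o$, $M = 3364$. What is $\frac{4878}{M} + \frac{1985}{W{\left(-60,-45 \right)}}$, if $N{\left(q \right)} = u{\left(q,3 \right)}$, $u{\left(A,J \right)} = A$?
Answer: $- \frac{2799751}{371722} \approx -7.5318$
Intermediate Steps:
$N{\left(q \right)} = q$
$H{\left(D,U \right)} = 4 + D U$ ($H{\left(D,U \right)} = U D + 4 = D U + 4 = 4 + D U$)
$W{\left(h,j \right)} = 4 + 5 j$
$\frac{4878}{M} + \frac{1985}{W{\left(-60,-45 \right)}} = \frac{4878}{3364} + \frac{1985}{4 + 5 \left(-45\right)} = 4878 \cdot \frac{1}{3364} + \frac{1985}{4 - 225} = \frac{2439}{1682} + \frac{1985}{-221} = \frac{2439}{1682} + 1985 \left(- \frac{1}{221}\right) = \frac{2439}{1682} - \frac{1985}{221} = - \frac{2799751}{371722}$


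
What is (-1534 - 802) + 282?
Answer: -2054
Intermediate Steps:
(-1534 - 802) + 282 = -2336 + 282 = -2054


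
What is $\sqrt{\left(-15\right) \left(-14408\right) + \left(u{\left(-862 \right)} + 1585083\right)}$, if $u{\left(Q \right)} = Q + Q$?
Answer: $\sqrt{1799479} \approx 1341.4$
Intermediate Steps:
$u{\left(Q \right)} = 2 Q$
$\sqrt{\left(-15\right) \left(-14408\right) + \left(u{\left(-862 \right)} + 1585083\right)} = \sqrt{\left(-15\right) \left(-14408\right) + \left(2 \left(-862\right) + 1585083\right)} = \sqrt{216120 + \left(-1724 + 1585083\right)} = \sqrt{216120 + 1583359} = \sqrt{1799479}$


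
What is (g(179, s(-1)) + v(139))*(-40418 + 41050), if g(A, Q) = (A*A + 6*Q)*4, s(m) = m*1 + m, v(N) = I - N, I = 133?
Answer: 80965520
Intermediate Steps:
v(N) = 133 - N
s(m) = 2*m (s(m) = m + m = 2*m)
g(A, Q) = 4*A² + 24*Q (g(A, Q) = (A² + 6*Q)*4 = 4*A² + 24*Q)
(g(179, s(-1)) + v(139))*(-40418 + 41050) = ((4*179² + 24*(2*(-1))) + (133 - 1*139))*(-40418 + 41050) = ((4*32041 + 24*(-2)) + (133 - 139))*632 = ((128164 - 48) - 6)*632 = (128116 - 6)*632 = 128110*632 = 80965520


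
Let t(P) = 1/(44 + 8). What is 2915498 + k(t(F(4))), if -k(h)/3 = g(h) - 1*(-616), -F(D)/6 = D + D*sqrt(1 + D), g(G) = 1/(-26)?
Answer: 75754903/26 ≈ 2.9136e+6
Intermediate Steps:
g(G) = -1/26
F(D) = -6*D - 6*D*sqrt(1 + D) (F(D) = -6*(D + D*sqrt(1 + D)) = -6*D - 6*D*sqrt(1 + D))
t(P) = 1/52
k(h) = -48045/26 (k(h) = -3*(-1/26 - 1*(-616)) = -3*(-1/26 + 616) = -3*16015/26 = -48045/26)
2915498 + k(t(F(4))) = 2915498 - 48045/26 = 75754903/26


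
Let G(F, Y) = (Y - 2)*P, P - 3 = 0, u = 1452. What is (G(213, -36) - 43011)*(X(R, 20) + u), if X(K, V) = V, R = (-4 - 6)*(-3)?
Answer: -63480000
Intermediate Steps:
R = 30 (R = -10*(-3) = 30)
P = 3 (P = 3 + 0 = 3)
G(F, Y) = -6 + 3*Y (G(F, Y) = (Y - 2)*3 = (-2 + Y)*3 = -6 + 3*Y)
(G(213, -36) - 43011)*(X(R, 20) + u) = ((-6 + 3*(-36)) - 43011)*(20 + 1452) = ((-6 - 108) - 43011)*1472 = (-114 - 43011)*1472 = -43125*1472 = -63480000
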